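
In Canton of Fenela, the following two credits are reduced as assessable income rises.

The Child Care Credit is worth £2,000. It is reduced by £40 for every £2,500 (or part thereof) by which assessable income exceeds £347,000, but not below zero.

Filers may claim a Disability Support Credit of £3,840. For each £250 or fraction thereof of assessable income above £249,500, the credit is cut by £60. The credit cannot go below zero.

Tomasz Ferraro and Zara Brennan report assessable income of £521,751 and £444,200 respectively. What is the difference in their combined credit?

£440

Tomasz (£521,751): Child Care Credit: income exceeds £347,000 by £174,751 → 70 increments × £40 = £2,800 ≥ base, so the credit is £0. Disability Support Credit: income exceeds £249,500 by £272,251 → 1090 increments × £60 = £65,400 ≥ base, so the credit is £0. total £0 + £0 = £0
Zara (£444,200): Child Care Credit: income exceeds £347,000 by £97,200, which is 39 full-or-partial £2,500 increments; reduction = 39 × £40 = £1,560, leaving £440. Disability Support Credit: income exceeds £249,500 by £194,700 → 779 increments × £60 = £46,740 ≥ base, so the credit is £0. total £440 + £0 = £440
Difference: |£0 − £440| = £440.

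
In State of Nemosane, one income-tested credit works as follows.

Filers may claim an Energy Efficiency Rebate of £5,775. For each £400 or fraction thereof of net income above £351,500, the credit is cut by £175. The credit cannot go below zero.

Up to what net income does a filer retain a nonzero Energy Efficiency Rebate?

£364,300

After 32 increments the reduction is 32 × £175 = £5,600, leaving £175; one more increment wipes it out. Increment 32 ends at excess 32 × £400 = £12,800, so the highest qualifying income is £351,500 + £12,800 = £364,300.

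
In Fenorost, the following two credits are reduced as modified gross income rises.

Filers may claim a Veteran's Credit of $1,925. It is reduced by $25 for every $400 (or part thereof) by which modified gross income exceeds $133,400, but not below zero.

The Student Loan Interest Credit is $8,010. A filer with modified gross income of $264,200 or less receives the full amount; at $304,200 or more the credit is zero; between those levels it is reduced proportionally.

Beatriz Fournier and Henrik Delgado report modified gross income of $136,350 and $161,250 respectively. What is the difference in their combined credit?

$1,550

Beatriz ($136,350): Veteran's Credit: income exceeds $133,400 by $2,950, which is 8 full-or-partial $400 increments; reduction = 8 × $25 = $200, leaving $1,725. Student Loan Interest Credit: $136,350 is at or below the $264,200 threshold, so the full $8,010 applies. total $1,725 + $8,010 = $9,735
Henrik ($161,250): Veteran's Credit: income exceeds $133,400 by $27,850, which is 70 full-or-partial $400 increments; reduction = 70 × $25 = $1,750, leaving $175. Student Loan Interest Credit: $161,250 is at or below the $264,200 threshold, so the full $8,010 applies. total $175 + $8,010 = $8,185
Difference: |$9,735 − $8,185| = $1,550.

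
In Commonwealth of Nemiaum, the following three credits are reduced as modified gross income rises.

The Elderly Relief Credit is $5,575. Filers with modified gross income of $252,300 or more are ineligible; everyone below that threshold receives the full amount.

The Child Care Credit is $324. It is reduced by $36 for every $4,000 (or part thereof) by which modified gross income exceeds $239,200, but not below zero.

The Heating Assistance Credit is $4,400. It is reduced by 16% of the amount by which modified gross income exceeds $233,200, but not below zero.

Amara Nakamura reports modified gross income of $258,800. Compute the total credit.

$448

Elderly Relief Credit: $258,800 meets or exceeds the $252,300 cutoff, so the credit is $0.
Child Care Credit: income exceeds $239,200 by $19,600, which is 5 full-or-partial $4,000 increments; reduction = 5 × $36 = $180, leaving $144.
Heating Assistance Credit: 16% of the $25,600 excess over $233,200 is $4,096; credit = $4,400 − $4,096 = $304.
Total: $0 + $144 + $304 = $448.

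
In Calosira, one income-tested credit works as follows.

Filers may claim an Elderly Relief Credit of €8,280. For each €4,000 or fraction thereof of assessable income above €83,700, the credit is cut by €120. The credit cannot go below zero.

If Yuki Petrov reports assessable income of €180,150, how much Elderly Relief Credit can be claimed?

Elderly Relief Credit: income exceeds €83,700 by €96,450, which is 25 full-or-partial €4,000 increments; reduction = 25 × €120 = €3,000, leaving €5,280.

€5,280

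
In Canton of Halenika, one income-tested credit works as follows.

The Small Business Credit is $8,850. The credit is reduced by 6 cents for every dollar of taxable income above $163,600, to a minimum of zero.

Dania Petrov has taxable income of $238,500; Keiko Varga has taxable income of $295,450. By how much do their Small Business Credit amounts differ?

Dania ($238,500): Small Business Credit: 6% of the $74,900 excess over $163,600 is $4,494; credit = $8,850 − $4,494 = $4,356.
Keiko ($295,450): Small Business Credit: 6% of the $131,850 excess over $163,600 is $7,911; credit = $8,850 − $7,911 = $939.
Difference: |$4,356 − $939| = $3,417.

$3,417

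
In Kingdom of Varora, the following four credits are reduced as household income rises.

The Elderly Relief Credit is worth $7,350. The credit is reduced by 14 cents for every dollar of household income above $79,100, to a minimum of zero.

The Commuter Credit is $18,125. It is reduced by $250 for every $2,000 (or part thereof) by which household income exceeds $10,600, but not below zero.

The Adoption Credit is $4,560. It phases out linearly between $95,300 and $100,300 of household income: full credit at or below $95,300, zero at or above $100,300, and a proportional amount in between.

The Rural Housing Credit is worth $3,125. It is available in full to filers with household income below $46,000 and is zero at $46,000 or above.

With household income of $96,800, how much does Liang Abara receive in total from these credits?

Elderly Relief Credit: 14% of the $17,700 excess over $79,100 is $2,478; credit = $7,350 − $2,478 = $4,872.
Commuter Credit: income exceeds $10,600 by $86,200, which is 44 full-or-partial $2,000 increments; reduction = 44 × $250 = $11,000, leaving $7,125.
Adoption Credit: $96,800 is $1,500 into a $5,000 phase-out range, leaving 3,500/5,000 of the credit: $4,560 × 3,500/5,000 = $3,192.
Rural Housing Credit: $96,800 meets or exceeds the $46,000 cutoff, so the credit is $0.
Total: $4,872 + $7,125 + $3,192 + $0 = $15,189.

$15,189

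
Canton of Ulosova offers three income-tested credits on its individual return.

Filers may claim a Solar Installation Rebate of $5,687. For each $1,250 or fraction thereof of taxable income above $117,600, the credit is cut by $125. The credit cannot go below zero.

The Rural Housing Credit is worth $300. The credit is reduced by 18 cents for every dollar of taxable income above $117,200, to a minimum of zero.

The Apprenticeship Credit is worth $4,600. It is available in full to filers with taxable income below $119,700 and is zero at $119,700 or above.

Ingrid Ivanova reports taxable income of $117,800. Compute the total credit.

$10,354

Solar Installation Rebate: income exceeds $117,600 by $200, which is 1 full-or-partial $1,250 increment; reduction = 1 × $125 = $125, leaving $5,562.
Rural Housing Credit: 18% of the $600 excess over $117,200 is $108; credit = $300 − $108 = $192.
Apprenticeship Credit: $117,800 is below the $119,700 cutoff, so the full $4,600 applies.
Total: $5,562 + $192 + $4,600 = $10,354.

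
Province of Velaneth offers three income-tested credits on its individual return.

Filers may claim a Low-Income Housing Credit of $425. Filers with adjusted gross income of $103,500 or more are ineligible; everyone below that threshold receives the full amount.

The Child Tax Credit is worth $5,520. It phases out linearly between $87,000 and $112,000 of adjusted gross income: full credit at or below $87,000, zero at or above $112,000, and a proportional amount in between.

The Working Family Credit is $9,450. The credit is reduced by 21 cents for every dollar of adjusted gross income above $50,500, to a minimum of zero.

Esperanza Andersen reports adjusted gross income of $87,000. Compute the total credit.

Low-Income Housing Credit: $87,000 is below the $103,500 cutoff, so the full $425 applies.
Child Tax Credit: $87,000 is at or below the $87,000 threshold, so the full $5,520 applies.
Working Family Credit: 21% of the $36,500 excess over $50,500 is $7,665; credit = $9,450 − $7,665 = $1,785.
Total: $425 + $5,520 + $1,785 = $7,730.

$7,730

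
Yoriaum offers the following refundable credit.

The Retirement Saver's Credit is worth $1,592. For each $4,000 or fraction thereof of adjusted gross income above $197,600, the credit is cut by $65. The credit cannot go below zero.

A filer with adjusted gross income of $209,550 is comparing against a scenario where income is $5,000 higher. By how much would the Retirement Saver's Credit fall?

At $209,550 — income exceeds $197,600 by $11,950, which is 3 full-or-partial $4,000 increments; reduction = 3 × $65 = $195, leaving $1,397.
At $214,550 — income exceeds $197,600 by $16,950, which is 5 full-or-partial $4,000 increments; reduction = 5 × $65 = $325, leaving $1,267.
Lost: $1,397 − $1,267 = $130.

$130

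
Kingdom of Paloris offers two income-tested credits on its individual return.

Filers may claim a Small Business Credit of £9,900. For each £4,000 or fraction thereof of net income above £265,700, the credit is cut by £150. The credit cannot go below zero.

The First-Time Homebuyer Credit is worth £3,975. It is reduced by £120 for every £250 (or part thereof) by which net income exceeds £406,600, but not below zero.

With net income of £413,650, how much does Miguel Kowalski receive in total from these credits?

£4,845

Small Business Credit: income exceeds £265,700 by £147,950, which is 37 full-or-partial £4,000 increments; reduction = 37 × £150 = £5,550, leaving £4,350.
First-Time Homebuyer Credit: income exceeds £406,600 by £7,050, which is 29 full-or-partial £250 increments; reduction = 29 × £120 = £3,480, leaving £495.
Total: £4,350 + £495 = £4,845.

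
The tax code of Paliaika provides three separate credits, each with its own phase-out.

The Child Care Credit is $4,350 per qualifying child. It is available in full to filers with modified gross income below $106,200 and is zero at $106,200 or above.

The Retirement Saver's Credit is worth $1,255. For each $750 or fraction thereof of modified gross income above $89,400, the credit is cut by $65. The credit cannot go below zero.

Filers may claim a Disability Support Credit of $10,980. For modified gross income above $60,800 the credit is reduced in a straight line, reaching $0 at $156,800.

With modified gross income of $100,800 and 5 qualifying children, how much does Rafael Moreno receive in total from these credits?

Child Care Credit: base = 5 × $4,350 = $21,750. $100,800 is below the $106,200 cutoff, so the full $21,750 applies.
Retirement Saver's Credit: income exceeds $89,400 by $11,400, which is 16 full-or-partial $750 increments; reduction = 16 × $65 = $1,040, leaving $215.
Disability Support Credit: $100,800 is $40,000 into a $96,000 phase-out range, leaving 56,000/96,000 of the credit: $10,980 × 56,000/96,000 = $6,405.
Total: $21,750 + $215 + $6,405 = $28,370.

$28,370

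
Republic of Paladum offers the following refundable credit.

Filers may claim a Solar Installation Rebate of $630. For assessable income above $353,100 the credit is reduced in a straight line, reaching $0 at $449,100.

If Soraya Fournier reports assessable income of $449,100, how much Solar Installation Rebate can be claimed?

$0

Solar Installation Rebate: $449,100 is at or above $449,100, so the credit is $0.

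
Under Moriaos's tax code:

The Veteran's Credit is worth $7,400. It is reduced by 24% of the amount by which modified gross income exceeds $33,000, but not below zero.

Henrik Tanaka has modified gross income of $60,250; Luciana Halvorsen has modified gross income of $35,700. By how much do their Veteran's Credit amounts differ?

Henrik ($60,250): Veteran's Credit: 24% of the $27,250 excess over $33,000 is $6,540; credit = $7,400 − $6,540 = $860.
Luciana ($35,700): Veteran's Credit: 24% of the $2,700 excess over $33,000 is $648; credit = $7,400 − $648 = $6,752.
Difference: |$860 − $6,752| = $5,892.

$5,892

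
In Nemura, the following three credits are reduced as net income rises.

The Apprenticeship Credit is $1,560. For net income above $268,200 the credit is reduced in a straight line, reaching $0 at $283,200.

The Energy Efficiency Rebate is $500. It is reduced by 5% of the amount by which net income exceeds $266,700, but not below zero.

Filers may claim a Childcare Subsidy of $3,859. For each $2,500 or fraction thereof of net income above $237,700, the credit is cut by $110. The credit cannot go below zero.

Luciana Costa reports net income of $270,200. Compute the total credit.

$4,106

Apprenticeship Credit: $270,200 is $2,000 into a $15,000 phase-out range, leaving 13,000/15,000 of the credit: $1,560 × 13,000/15,000 = $1,352.
Energy Efficiency Rebate: 5% of the $3,500 excess over $266,700 is $175; credit = $500 − $175 = $325.
Childcare Subsidy: income exceeds $237,700 by $32,500, which is 13 full-or-partial $2,500 increments; reduction = 13 × $110 = $1,430, leaving $2,429.
Total: $1,352 + $325 + $2,429 = $4,106.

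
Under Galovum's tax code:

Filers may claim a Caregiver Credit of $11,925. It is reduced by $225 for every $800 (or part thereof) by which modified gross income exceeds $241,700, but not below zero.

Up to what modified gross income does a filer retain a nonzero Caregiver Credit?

After 52 increments the reduction is 52 × $225 = $11,700, leaving $225; one more increment wipes it out. Increment 52 ends at excess 52 × $800 = $41,600, so the highest qualifying income is $241,700 + $41,600 = $283,300.

$283,300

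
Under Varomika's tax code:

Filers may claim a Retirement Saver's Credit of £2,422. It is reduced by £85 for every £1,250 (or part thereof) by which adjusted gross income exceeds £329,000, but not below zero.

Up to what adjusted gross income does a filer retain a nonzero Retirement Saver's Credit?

£364,000

After 28 increments the reduction is 28 × £85 = £2,380, leaving £42; one more increment wipes it out. Increment 28 ends at excess 28 × £1,250 = £35,000, so the highest qualifying income is £329,000 + £35,000 = £364,000.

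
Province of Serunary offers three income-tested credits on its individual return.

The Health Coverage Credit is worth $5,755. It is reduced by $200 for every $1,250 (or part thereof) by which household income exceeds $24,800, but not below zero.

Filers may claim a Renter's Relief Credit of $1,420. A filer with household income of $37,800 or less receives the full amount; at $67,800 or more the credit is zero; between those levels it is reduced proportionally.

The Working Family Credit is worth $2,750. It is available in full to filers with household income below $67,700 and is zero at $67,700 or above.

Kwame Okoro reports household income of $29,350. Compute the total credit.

Health Coverage Credit: income exceeds $24,800 by $4,550, which is 4 full-or-partial $1,250 increments; reduction = 4 × $200 = $800, leaving $4,955.
Renter's Relief Credit: $29,350 is at or below the $37,800 threshold, so the full $1,420 applies.
Working Family Credit: $29,350 is below the $67,700 cutoff, so the full $2,750 applies.
Total: $4,955 + $1,420 + $2,750 = $9,125.

$9,125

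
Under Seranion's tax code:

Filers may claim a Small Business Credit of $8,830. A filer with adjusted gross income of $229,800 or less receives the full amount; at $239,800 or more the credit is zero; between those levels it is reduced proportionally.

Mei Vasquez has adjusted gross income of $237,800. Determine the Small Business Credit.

Small Business Credit: $237,800 is $8,000 into a $10,000 phase-out range, leaving 2,000/10,000 of the credit: $8,830 × 2,000/10,000 = $1,766.

$1,766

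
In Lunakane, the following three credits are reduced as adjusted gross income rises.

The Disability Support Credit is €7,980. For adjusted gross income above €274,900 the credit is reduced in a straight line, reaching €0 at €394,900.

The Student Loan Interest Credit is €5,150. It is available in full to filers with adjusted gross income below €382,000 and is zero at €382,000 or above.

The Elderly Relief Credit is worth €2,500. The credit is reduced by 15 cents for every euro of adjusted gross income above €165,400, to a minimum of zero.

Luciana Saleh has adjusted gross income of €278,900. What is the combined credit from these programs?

€12,864

Disability Support Credit: €278,900 is €4,000 into a €120,000 phase-out range, leaving 116,000/120,000 of the credit: €7,980 × 116,000/120,000 = €7,714.
Student Loan Interest Credit: €278,900 is below the €382,000 cutoff, so the full €5,150 applies.
Elderly Relief Credit: 15% of the €113,500 excess over €165,400 is €17,025 ≥ base, so the credit is €0.
Total: €7,714 + €5,150 + €0 = €12,864.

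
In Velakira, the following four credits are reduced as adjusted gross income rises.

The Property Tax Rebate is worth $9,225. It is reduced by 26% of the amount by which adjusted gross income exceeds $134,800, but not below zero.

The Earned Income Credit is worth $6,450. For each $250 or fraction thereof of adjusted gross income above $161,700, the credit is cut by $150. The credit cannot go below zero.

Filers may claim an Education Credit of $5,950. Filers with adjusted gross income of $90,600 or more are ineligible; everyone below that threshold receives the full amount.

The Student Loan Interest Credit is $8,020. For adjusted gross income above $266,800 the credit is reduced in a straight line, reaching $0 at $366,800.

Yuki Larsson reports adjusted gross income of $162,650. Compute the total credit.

Property Tax Rebate: 26% of the $27,850 excess over $134,800 is $7,241; credit = $9,225 − $7,241 = $1,984.
Earned Income Credit: income exceeds $161,700 by $950, which is 4 full-or-partial $250 increments; reduction = 4 × $150 = $600, leaving $5,850.
Education Credit: $162,650 meets or exceeds the $90,600 cutoff, so the credit is $0.
Student Loan Interest Credit: $162,650 is at or below the $266,800 threshold, so the full $8,020 applies.
Total: $1,984 + $5,850 + $0 + $8,020 = $15,854.

$15,854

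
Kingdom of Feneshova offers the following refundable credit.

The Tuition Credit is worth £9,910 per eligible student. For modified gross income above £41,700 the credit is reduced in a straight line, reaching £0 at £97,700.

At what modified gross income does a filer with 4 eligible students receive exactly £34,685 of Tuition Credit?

Full credit = 4 × £9,910 = £39,640.
£34,685 is 34,685/39,640 of the full £39,640, so 4,955/39,640 of the £56,000 range has been used: income = £41,700 + £56,000 × 4,955/39,640 = £48,700.

£48,700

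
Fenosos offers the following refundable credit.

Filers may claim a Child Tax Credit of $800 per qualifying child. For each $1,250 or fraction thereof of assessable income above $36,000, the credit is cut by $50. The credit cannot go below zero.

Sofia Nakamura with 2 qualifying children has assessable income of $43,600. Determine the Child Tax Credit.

$1,250

Child Tax Credit: base = 2 × $800 = $1,600. income exceeds $36,000 by $7,600, which is 7 full-or-partial $1,250 increments; reduction = 7 × $50 = $350, leaving $1,250.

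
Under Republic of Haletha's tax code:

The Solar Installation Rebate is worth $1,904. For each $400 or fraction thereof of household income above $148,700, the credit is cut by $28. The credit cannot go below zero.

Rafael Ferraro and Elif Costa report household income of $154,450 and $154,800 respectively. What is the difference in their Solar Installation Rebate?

Rafael ($154,450): Solar Installation Rebate: income exceeds $148,700 by $5,750, which is 15 full-or-partial $400 increments; reduction = 15 × $28 = $420, leaving $1,484.
Elif ($154,800): Solar Installation Rebate: income exceeds $148,700 by $6,100, which is 16 full-or-partial $400 increments; reduction = 16 × $28 = $448, leaving $1,456.
Difference: |$1,484 − $1,456| = $28.

$28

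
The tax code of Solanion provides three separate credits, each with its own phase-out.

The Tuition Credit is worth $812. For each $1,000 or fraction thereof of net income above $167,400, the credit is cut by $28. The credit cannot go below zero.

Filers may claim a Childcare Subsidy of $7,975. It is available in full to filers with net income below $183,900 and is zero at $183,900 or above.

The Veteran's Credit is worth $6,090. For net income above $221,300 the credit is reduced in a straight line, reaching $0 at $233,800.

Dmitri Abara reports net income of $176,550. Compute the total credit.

Tuition Credit: income exceeds $167,400 by $9,150, which is 10 full-or-partial $1,000 increments; reduction = 10 × $28 = $280, leaving $532.
Childcare Subsidy: $176,550 is below the $183,900 cutoff, so the full $7,975 applies.
Veteran's Credit: $176,550 is at or below the $221,300 threshold, so the full $6,090 applies.
Total: $532 + $7,975 + $6,090 = $14,597.

$14,597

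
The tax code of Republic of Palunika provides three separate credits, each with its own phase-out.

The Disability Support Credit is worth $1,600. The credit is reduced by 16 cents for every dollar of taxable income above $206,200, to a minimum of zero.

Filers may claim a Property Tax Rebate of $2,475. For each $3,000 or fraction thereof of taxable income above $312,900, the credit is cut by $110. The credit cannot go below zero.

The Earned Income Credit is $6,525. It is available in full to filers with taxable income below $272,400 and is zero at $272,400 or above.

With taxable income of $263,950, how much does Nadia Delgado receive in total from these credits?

$9,000

Disability Support Credit: 16% of the $57,750 excess over $206,200 is $9,240 ≥ base, so the credit is $0.
Property Tax Rebate: $263,950 is at or below the $312,900 threshold, so the full $2,475 applies.
Earned Income Credit: $263,950 is below the $272,400 cutoff, so the full $6,525 applies.
Total: $0 + $2,475 + $6,525 = $9,000.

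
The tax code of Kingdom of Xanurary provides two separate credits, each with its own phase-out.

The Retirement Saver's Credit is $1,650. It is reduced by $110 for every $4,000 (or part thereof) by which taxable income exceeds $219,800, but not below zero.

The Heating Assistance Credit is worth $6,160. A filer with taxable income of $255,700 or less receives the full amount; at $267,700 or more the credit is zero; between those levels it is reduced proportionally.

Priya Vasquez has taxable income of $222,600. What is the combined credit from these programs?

Retirement Saver's Credit: income exceeds $219,800 by $2,800, which is 1 full-or-partial $4,000 increment; reduction = 1 × $110 = $110, leaving $1,540.
Heating Assistance Credit: $222,600 is at or below the $255,700 threshold, so the full $6,160 applies.
Total: $1,540 + $6,160 = $7,700.

$7,700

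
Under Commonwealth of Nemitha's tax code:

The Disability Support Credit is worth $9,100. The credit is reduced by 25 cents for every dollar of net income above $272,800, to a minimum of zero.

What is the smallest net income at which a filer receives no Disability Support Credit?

$309,200

The credit falls by 25% of each dollar above $272,800, so it reaches zero when the excess is $9,100 / 25% = $36,400: income = $272,800 + $36,400 = $309,200.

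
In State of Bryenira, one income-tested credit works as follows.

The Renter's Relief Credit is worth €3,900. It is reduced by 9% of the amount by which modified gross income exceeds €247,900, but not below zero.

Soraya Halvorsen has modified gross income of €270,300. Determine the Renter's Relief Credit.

Renter's Relief Credit: 9% of the €22,400 excess over €247,900 is €2,016; credit = €3,900 − €2,016 = €1,884.

€1,884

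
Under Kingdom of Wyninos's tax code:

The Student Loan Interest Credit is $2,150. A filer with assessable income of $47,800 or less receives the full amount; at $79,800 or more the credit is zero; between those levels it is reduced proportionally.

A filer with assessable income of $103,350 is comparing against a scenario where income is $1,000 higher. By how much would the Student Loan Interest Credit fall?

$0

At $103,350 — $103,350 is at or above $79,800, so the credit is $0.
At $104,350 — $104,350 is at or above $79,800, so the credit is $0.
Lost: $0 − $0 = $0.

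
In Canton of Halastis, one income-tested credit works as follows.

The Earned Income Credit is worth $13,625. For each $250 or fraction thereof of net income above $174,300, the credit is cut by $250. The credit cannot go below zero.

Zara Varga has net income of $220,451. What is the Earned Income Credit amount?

Earned Income Credit: income exceeds $174,300 by $46,151 → 185 increments × $250 = $46,250 ≥ base, so the credit is $0.

$0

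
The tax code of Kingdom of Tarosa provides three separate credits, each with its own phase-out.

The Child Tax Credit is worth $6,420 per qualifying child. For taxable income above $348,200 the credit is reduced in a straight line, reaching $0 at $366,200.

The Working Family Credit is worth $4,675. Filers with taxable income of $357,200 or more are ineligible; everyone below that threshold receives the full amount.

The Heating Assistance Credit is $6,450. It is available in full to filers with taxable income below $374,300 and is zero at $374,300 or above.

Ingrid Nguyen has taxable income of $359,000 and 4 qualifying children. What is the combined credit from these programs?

Child Tax Credit: base = 4 × $6,420 = $25,680. $359,000 is $10,800 into a $18,000 phase-out range, leaving 7,200/18,000 of the credit: $25,680 × 7,200/18,000 = $10,272.
Working Family Credit: $359,000 meets or exceeds the $357,200 cutoff, so the credit is $0.
Heating Assistance Credit: $359,000 is below the $374,300 cutoff, so the full $6,450 applies.
Total: $10,272 + $0 + $6,450 = $16,722.

$16,722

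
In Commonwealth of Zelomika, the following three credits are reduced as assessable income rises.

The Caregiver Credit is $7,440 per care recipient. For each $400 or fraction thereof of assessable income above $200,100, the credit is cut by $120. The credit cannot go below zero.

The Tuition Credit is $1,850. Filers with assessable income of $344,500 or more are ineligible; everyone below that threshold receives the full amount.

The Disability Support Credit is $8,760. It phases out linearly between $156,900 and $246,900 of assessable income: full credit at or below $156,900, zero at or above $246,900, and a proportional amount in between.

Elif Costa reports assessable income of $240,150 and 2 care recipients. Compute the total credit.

Caregiver Credit: base = 2 × $7,440 = $14,880. income exceeds $200,100 by $40,050, which is 101 full-or-partial $400 increments; reduction = 101 × $120 = $12,120, leaving $2,760.
Tuition Credit: $240,150 is below the $344,500 cutoff, so the full $1,850 applies.
Disability Support Credit: $240,150 is $83,250 into a $90,000 phase-out range, leaving 6,750/90,000 of the credit: $8,760 × 6,750/90,000 = $657.
Total: $2,760 + $1,850 + $657 = $5,267.

$5,267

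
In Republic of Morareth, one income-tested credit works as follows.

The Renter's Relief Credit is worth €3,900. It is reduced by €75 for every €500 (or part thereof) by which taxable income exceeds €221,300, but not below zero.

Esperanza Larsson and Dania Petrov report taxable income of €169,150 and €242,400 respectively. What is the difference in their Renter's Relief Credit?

Esperanza (€169,150): Renter's Relief Credit: €169,150 is at or below the €221,300 threshold, so the full €3,900 applies.
Dania (€242,400): Renter's Relief Credit: income exceeds €221,300 by €21,100, which is 43 full-or-partial €500 increments; reduction = 43 × €75 = €3,225, leaving €675.
Difference: |€3,900 − €675| = €3,225.

€3,225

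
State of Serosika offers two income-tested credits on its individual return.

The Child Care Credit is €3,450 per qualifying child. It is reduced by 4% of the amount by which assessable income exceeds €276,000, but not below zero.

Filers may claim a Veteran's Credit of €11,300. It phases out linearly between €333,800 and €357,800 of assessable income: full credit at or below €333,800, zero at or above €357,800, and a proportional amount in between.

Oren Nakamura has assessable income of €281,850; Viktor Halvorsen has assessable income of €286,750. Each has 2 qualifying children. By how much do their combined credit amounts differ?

Oren (€281,850): Child Care Credit: base = 2 × €3,450 = €6,900. 4% of the €5,850 excess over €276,000 is €234; credit = €6,900 − €234 = €6,666. Veteran's Credit: €281,850 is at or below the €333,800 threshold, so the full €11,300 applies. total €6,666 + €11,300 = €17,966
Viktor (€286,750): Child Care Credit: base = 2 × €3,450 = €6,900. 4% of the €10,750 excess over €276,000 is €430; credit = €6,900 − €430 = €6,470. Veteran's Credit: €286,750 is at or below the €333,800 threshold, so the full €11,300 applies. total €6,470 + €11,300 = €17,770
Difference: |€17,966 − €17,770| = €196.

€196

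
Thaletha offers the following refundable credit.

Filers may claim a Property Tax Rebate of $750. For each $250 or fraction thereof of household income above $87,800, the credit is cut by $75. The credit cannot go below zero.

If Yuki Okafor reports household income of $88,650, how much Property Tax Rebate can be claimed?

$450

Property Tax Rebate: income exceeds $87,800 by $850, which is 4 full-or-partial $250 increments; reduction = 4 × $75 = $300, leaving $450.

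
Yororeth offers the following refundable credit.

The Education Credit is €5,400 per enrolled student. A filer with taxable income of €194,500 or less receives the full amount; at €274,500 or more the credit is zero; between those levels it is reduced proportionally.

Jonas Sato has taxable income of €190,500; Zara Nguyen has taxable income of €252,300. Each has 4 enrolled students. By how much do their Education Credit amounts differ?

Jonas (€190,500): Education Credit: base = 4 × €5,400 = €21,600. €190,500 is at or below the €194,500 threshold, so the full €21,600 applies.
Zara (€252,300): Education Credit: base = 4 × €5,400 = €21,600. €252,300 is €57,800 into a €80,000 phase-out range, leaving 22,200/80,000 of the credit: €21,600 × 22,200/80,000 = €5,994.
Difference: |€21,600 − €5,994| = €15,606.

€15,606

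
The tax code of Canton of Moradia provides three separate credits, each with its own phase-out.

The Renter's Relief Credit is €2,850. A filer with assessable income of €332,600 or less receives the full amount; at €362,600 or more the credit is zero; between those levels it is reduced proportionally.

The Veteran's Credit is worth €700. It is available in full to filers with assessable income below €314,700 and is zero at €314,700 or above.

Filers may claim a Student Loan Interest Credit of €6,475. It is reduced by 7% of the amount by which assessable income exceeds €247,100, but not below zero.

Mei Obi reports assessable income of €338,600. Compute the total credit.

€2,350

Renter's Relief Credit: €338,600 is €6,000 into a €30,000 phase-out range, leaving 24,000/30,000 of the credit: €2,850 × 24,000/30,000 = €2,280.
Veteran's Credit: €338,600 meets or exceeds the €314,700 cutoff, so the credit is €0.
Student Loan Interest Credit: 7% of the €91,500 excess over €247,100 is €6,405; credit = €6,475 − €6,405 = €70.
Total: €2,280 + €0 + €70 = €2,350.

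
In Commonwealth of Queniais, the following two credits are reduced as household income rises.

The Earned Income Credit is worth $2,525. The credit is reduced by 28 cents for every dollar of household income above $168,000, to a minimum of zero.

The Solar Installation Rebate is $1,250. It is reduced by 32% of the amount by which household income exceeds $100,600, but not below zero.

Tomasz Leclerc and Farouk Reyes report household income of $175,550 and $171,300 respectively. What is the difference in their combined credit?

Tomasz ($175,550): Earned Income Credit: 28% of the $7,550 excess over $168,000 is $2,114; credit = $2,525 − $2,114 = $411. Solar Installation Rebate: 32% of the $74,950 excess over $100,600 is $23,984 ≥ base, so the credit is $0. total $411 + $0 = $411
Farouk ($171,300): Earned Income Credit: 28% of the $3,300 excess over $168,000 is $924; credit = $2,525 − $924 = $1,601. Solar Installation Rebate: 32% of the $70,700 excess over $100,600 is $22,624 ≥ base, so the credit is $0. total $1,601 + $0 = $1,601
Difference: |$411 − $1,601| = $1,190.

$1,190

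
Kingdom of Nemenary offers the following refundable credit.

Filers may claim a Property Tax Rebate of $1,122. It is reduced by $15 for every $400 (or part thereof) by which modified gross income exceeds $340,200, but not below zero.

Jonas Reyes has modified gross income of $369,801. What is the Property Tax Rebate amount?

Property Tax Rebate: income exceeds $340,200 by $29,601 → 75 increments × $15 = $1,125 ≥ base, so the credit is $0.

$0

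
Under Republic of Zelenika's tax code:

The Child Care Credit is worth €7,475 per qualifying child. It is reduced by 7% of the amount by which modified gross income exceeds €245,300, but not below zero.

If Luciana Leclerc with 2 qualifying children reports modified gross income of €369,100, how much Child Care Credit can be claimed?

Child Care Credit: base = 2 × €7,475 = €14,950. 7% of the €123,800 excess over €245,300 is €8,666; credit = €14,950 − €8,666 = €6,284.

€6,284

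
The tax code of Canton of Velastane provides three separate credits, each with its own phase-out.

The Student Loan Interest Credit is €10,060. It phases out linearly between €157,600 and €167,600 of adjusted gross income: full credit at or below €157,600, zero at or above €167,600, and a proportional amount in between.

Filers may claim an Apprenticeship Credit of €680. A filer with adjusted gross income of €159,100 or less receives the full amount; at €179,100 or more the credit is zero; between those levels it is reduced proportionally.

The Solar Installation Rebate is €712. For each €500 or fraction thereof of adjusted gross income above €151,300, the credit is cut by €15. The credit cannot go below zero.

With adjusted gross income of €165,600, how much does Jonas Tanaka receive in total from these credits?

Student Loan Interest Credit: €165,600 is €8,000 into a €10,000 phase-out range, leaving 2,000/10,000 of the credit: €10,060 × 2,000/10,000 = €2,012.
Apprenticeship Credit: €165,600 is €6,500 into a €20,000 phase-out range, leaving 13,500/20,000 of the credit: €680 × 13,500/20,000 = €459.
Solar Installation Rebate: income exceeds €151,300 by €14,300, which is 29 full-or-partial €500 increments; reduction = 29 × €15 = €435, leaving €277.
Total: €2,012 + €459 + €277 = €2,748.

€2,748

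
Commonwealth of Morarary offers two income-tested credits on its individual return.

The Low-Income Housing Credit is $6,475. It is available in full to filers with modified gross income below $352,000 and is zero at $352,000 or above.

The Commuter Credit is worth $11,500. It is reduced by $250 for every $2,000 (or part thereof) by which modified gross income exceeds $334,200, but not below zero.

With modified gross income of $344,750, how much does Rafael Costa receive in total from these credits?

Low-Income Housing Credit: $344,750 is below the $352,000 cutoff, so the full $6,475 applies.
Commuter Credit: income exceeds $334,200 by $10,550, which is 6 full-or-partial $2,000 increments; reduction = 6 × $250 = $1,500, leaving $10,000.
Total: $6,475 + $10,000 = $16,475.

$16,475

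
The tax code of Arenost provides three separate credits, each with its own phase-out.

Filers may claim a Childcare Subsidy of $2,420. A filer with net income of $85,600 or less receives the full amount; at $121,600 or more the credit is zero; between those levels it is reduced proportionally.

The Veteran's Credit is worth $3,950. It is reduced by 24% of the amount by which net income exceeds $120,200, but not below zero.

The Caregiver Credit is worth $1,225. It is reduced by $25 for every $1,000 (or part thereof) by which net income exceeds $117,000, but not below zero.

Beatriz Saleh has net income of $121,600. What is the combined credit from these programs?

$4,714

Childcare Subsidy: $121,600 is at or above $121,600, so the credit is $0.
Veteran's Credit: 24% of the $1,400 excess over $120,200 is $336; credit = $3,950 − $336 = $3,614.
Caregiver Credit: income exceeds $117,000 by $4,600, which is 5 full-or-partial $1,000 increments; reduction = 5 × $25 = $125, leaving $1,100.
Total: $0 + $3,614 + $1,100 = $4,714.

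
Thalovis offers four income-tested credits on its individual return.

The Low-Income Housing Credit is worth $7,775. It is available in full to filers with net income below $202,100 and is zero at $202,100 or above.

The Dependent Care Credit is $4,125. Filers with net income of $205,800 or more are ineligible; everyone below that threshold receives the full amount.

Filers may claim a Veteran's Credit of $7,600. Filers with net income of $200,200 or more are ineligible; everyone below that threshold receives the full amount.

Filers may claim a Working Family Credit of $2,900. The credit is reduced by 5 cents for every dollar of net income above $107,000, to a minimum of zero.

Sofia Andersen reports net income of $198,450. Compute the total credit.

$19,500

Low-Income Housing Credit: $198,450 is below the $202,100 cutoff, so the full $7,775 applies.
Dependent Care Credit: $198,450 is below the $205,800 cutoff, so the full $4,125 applies.
Veteran's Credit: $198,450 is below the $200,200 cutoff, so the full $7,600 applies.
Working Family Credit: 5% of the $91,450 excess over $107,000 is $4,572.50 ≥ base, so the credit is $0.
Total: $7,775 + $4,125 + $7,600 + $0 = $19,500.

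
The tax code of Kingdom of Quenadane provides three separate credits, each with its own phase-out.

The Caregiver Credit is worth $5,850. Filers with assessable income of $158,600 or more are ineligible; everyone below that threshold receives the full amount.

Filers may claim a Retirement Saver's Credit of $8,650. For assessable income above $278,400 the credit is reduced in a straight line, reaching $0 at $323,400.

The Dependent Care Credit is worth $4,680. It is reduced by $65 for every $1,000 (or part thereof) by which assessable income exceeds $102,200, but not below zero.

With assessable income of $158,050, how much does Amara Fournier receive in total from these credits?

Caregiver Credit: $158,050 is below the $158,600 cutoff, so the full $5,850 applies.
Retirement Saver's Credit: $158,050 is at or below the $278,400 threshold, so the full $8,650 applies.
Dependent Care Credit: income exceeds $102,200 by $55,850, which is 56 full-or-partial $1,000 increments; reduction = 56 × $65 = $3,640, leaving $1,040.
Total: $5,850 + $8,650 + $1,040 = $15,540.

$15,540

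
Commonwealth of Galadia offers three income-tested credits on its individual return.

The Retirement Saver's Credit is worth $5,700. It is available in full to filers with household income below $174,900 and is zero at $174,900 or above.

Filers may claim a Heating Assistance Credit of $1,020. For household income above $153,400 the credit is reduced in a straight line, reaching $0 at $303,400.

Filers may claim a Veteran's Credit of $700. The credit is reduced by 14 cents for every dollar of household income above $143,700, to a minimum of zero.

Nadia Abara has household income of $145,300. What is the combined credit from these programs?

Retirement Saver's Credit: $145,300 is below the $174,900 cutoff, so the full $5,700 applies.
Heating Assistance Credit: $145,300 is at or below the $153,400 threshold, so the full $1,020 applies.
Veteran's Credit: 14% of the $1,600 excess over $143,700 is $224; credit = $700 − $224 = $476.
Total: $5,700 + $1,020 + $476 = $7,196.

$7,196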